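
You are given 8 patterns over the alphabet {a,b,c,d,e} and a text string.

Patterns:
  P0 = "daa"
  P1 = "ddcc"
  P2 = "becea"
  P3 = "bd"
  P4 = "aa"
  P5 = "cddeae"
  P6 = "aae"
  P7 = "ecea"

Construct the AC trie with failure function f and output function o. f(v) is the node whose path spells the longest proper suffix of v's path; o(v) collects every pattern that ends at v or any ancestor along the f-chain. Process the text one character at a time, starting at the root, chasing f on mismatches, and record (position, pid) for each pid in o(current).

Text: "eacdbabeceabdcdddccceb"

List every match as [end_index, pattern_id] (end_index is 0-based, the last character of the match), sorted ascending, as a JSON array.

Build:
Trie nodes:
  n0 'ε': a→13 b→7 c→15 d→1 e→22
  n1 'd': a→2 d→4
  n2 'da': a→3
  n3 'daa': ·  [P0 ends]
  n4 'dd': c→5
  n5 'ddc': c→6
  n6 'ddcc': ·  [P1 ends]
  n7 'b': d→12 e→8
  n8 'be': c→9
  n9 'bec': e→10
  n10 'bece': a→11
  n11 'becea': ·  [P2 ends]
  n12 'bd': ·  [P3 ends]
  n13 'a': a→14
  n14 'aa': e→21  [P4 ends]
  n15 'c': d→16
  n16 'cd': d→17
  n17 'cdd': e→18
  n18 'cdde': a→19
  n19 'cddea': e→20
  n20 'cddeae': ·  [P5 ends]
  n21 'aae': ·  [P6 ends]
  n22 'e': c→23
  n23 'ec': e→24
  n24 'ece': a→25
  n25 'ecea': ·  [P7 ends]

BFS fail/out derivation:
  fail(1) 'd': from fail(0)=0 chase 'd': 0 ⇒ 0;  out=∅∪out(0)=∅
  fail(7) 'b': from fail(0)=0 chase 'b': 0 ⇒ 0;  out=∅∪out(0)=∅
  fail(13) 'a': from fail(0)=0 chase 'a': 0 ⇒ 0;  out=∅∪out(0)=∅
  fail(15) 'c': from fail(0)=0 chase 'c': 0 ⇒ 0;  out=∅∪out(0)=∅
  fail(22) 'e': from fail(0)=0 chase 'e': 0 ⇒ 0;  out=∅∪out(0)=∅
  fail(2) 'da': from fail(1)=0 chase 'a': 0 ⇒ 13;  out=∅∪out(13)=∅
  fail(4) 'dd': from fail(1)=0 chase 'd': 0 ⇒ 1;  out=∅∪out(1)=∅
  fail(8) 'be': from fail(7)=0 chase 'e': 0 ⇒ 22;  out=∅∪out(22)=∅
  fail(12) 'bd': from fail(7)=0 chase 'd': 0 ⇒ 1;  out={3}∪out(1)={3}
  fail(14) 'aa': from fail(13)=0 chase 'a': 0 ⇒ 13;  out={4}∪out(13)={4}
  fail(16) 'cd': from fail(15)=0 chase 'd': 0 ⇒ 1;  out=∅∪out(1)=∅
  fail(23) 'ec': from fail(22)=0 chase 'c': 0 ⇒ 15;  out=∅∪out(15)=∅
  fail(3) 'daa': from fail(2)=13 chase 'a': 13 ⇒ 14;  out={0}∪out(14)={0,4}
  fail(5) 'ddc': from fail(4)=1 chase 'c': 1→0 ⇒ 15;  out=∅∪out(15)=∅
  fail(9) 'bec': from fail(8)=22 chase 'c': 22 ⇒ 23;  out=∅∪out(23)=∅
  fail(17) 'cdd': from fail(16)=1 chase 'd': 1 ⇒ 4;  out=∅∪out(4)=∅
  fail(21) 'aae': from fail(14)=13 chase 'e': 13→0 ⇒ 22;  out={6}∪out(22)={6}
  fail(24) 'ece': from fail(23)=15 chase 'e': 15→0 ⇒ 22;  out=∅∪out(22)=∅
  fail(6) 'ddcc': from fail(5)=15 chase 'c': 15→0 ⇒ 15;  out={1}∪out(15)={1}
  fail(10) 'bece': from fail(9)=23 chase 'e': 23 ⇒ 24;  out=∅∪out(24)=∅
  fail(18) 'cdde': from fail(17)=4 chase 'e': 4→1→0 ⇒ 22;  out=∅∪out(22)=∅
  fail(25) 'ecea': from fail(24)=22 chase 'a': 22→0 ⇒ 13;  out={7}∪out(13)={7}
  fail(11) 'becea': from fail(10)=24 chase 'a': 24 ⇒ 25;  out={2}∪out(25)={2,7}
  fail(19) 'cddea': from fail(18)=22 chase 'a': 22→0 ⇒ 13;  out=∅∪out(13)=∅
  fail(20) 'cddeae': from fail(19)=13 chase 'e': 13→0 ⇒ 22;  out={5}∪out(22)={5}

Scan:
[0] read 'e'  n0⇒n22
[1] read 'a'  n22⇒n13 (via fail)
[2] read 'c'  n13⇒n15 (via fail)
[3] read 'd'  n15⇒n16
[4] read 'b'  n16⇒n7 (via fail)
[5] read 'a'  n7⇒n13 (via fail)
[6] read 'b'  n13⇒n7 (via fail)
[7] read 'e'  n7⇒n8
[8] read 'c'  n8⇒n9
[9] read 'e'  n9⇒n10
[10] read 'a'  n10⇒n11  emit P2@[6:10],P7@[7:10]
[11] read 'b'  n11⇒n7 (via fail)
[12] read 'd'  n7⇒n12  emit P3@[11:12]
[13] read 'c'  n12⇒n15 (via fail)
[14] read 'd'  n15⇒n16
[15] read 'd'  n16⇒n17
[16] read 'd'  n17⇒n4 (via fail)
[17] read 'c'  n4⇒n5
[18] read 'c'  n5⇒n6  emit P1@[15:18]
[19] read 'c'  n6⇒n15 (via fail)
[20] read 'e'  n15⇒n22 (via fail)
[21] read 'b'  n22⇒n7 (via fail)

Matches: [[10,2],[10,7],[12,3],[18,1]]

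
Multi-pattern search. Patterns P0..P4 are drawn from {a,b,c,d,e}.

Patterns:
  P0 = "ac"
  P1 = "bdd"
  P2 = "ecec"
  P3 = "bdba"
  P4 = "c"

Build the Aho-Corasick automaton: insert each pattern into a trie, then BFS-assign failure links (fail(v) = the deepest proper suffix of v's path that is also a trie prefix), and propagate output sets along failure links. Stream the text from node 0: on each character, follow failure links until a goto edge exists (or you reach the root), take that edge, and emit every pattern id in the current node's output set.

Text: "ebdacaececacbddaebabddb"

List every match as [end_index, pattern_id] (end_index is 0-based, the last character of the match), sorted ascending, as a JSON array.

Build automaton:
Trie nodes:
  n0 'ε': a→1 b→3 c→12 e→6
  n1 'a': c→2
  n2 'ac': ·  [P0 ends]
  n3 'b': d→4
  n4 'bd': b→10 d→5
  n5 'bdd': ·  [P1 ends]
  n6 'e': c→7
  n7 'ec': e→8
  n8 'ece': c→9
  n9 'ecec': ·  [P2 ends]
  n10 'bdb': a→11
  n11 'bdba': ·  [P3 ends]
  n12 'c': ·  [P4 ends]

BFS fail/out derivation:
  fail(1) 'a': from fail(0)=0 chase 'a': 0 ⇒ 0;  out=∅∪out(0)=∅
  fail(3) 'b': from fail(0)=0 chase 'b': 0 ⇒ 0;  out=∅∪out(0)=∅
  fail(6) 'e': from fail(0)=0 chase 'e': 0 ⇒ 0;  out=∅∪out(0)=∅
  fail(12) 'c': from fail(0)=0 chase 'c': 0 ⇒ 0;  out={4}∪out(0)={4}
  fail(2) 'ac': from fail(1)=0 chase 'c': 0 ⇒ 12;  out={0}∪out(12)={0,4}
  fail(4) 'bd': from fail(3)=0 chase 'd': 0 ⇒ 0;  out=∅∪out(0)=∅
  fail(7) 'ec': from fail(6)=0 chase 'c': 0 ⇒ 12;  out=∅∪out(12)={4}
  fail(5) 'bdd': from fail(4)=0 chase 'd': 0 ⇒ 0;  out={1}∪out(0)={1}
  fail(8) 'ece': from fail(7)=12 chase 'e': 12→0 ⇒ 6;  out=∅∪out(6)=∅
  fail(10) 'bdb': from fail(4)=0 chase 'b': 0 ⇒ 3;  out=∅∪out(3)=∅
  fail(9) 'ecec': from fail(8)=6 chase 'c': 6 ⇒ 7;  out={2}∪out(7)={2,4}
  fail(11) 'bdba': from fail(10)=3 chase 'a': 3→0 ⇒ 1;  out={3}∪out(1)={3}

Run:
i=0 'e': node 0→6
i=1 'b': node 6→3 (via fail)
i=2 'd': node 3→4
i=3 'a': node 4→1 (via fail)
i=4 'c': node 1→2  → match P0@[3:4],P4@[4:4]
i=5 'a': node 2→1 (via fail)
i=6 'e': node 1→6 (via fail)
i=7 'c': node 6→7  → match P4@[7:7]
i=8 'e': node 7→8
i=9 'c': node 8→9  → match P2@[6:9],P4@[9:9]
i=10 'a': node 9→1 (via fail)
i=11 'c': node 1→2  → match P0@[10:11],P4@[11:11]
i=12 'b': node 2→3 (via fail)
i=13 'd': node 3→4
i=14 'd': node 4→5  → match P1@[12:14]
i=15 'a': node 5→1 (via fail)
i=16 'e': node 1→6 (via fail)
i=17 'b': node 6→3 (via fail)
i=18 'a': node 3→1 (via fail)
i=19 'b': node 1→3 (via fail)
i=20 'd': node 3→4
i=21 'd': node 4→5  → match P1@[19:21]
i=22 'b': node 5→3 (via fail)

Result: [[4,0],[4,4],[7,4],[9,2],[9,4],[11,0],[11,4],[14,1],[21,1]]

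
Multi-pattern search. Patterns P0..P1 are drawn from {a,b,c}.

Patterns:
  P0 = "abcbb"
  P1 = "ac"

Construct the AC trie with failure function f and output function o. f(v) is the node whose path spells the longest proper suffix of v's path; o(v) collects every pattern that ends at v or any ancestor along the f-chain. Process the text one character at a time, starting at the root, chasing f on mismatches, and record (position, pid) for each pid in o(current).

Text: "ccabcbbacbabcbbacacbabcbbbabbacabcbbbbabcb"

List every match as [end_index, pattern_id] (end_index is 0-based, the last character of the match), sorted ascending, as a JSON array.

Build:
Trie nodes:
  0='ε' goto a→1
  1='a' goto b→2 c→6
  2='ab' goto c→3
  3='abc' goto b→4
  4='abcb' goto b→5
  5='abcbb' goto ·  ←P0
  6='ac' goto ·  ←P1

BFS fail/out derivation:
  n1('a'): parent n0 fail=0; on 'a' 0 → fail=0;  out ∅∪∅=∅
  n2('ab'): parent n1 fail=0; on 'b' 0 → fail=0;  out ∅∪∅=∅
  n6('ac'): parent n1 fail=0; on 'c' 0 → fail=0;  out {1}∪∅={1}
  n3('abc'): parent n2 fail=0; on 'c' 0 → fail=0;  out ∅∪∅=∅
  n4('abcb'): parent n3 fail=0; on 'b' 0 → fail=0;  out ∅∪∅=∅
  n5('abcbb'): parent n4 fail=0; on 'b' 0 → fail=0;  out {0}∪∅={0}

Text stream:
[0] read 'c'  n0⇒n0
[1] read 'c'  n0⇒n0
[2] read 'a'  n0⇒n1
[3] read 'b'  n1⇒n2
[4] read 'c'  n2⇒n3
[5] read 'b'  n3⇒n4
[6] read 'b'  n4⇒n5  ** P0@[2:6]
[7] read 'a'  n5⇒n1 (fail-walked)
[8] read 'c'  n1⇒n6  ** P1@[7:8]
[9] read 'b'  n6⇒n0 (fail-walked)
[10] read 'a'  n0⇒n1
[11] read 'b'  n1⇒n2
[12] read 'c'  n2⇒n3
[13] read 'b'  n3⇒n4
[14] read 'b'  n4⇒n5  ** P0@[10:14]
[15] read 'a'  n5⇒n1 (fail-walked)
[16] read 'c'  n1⇒n6  ** P1@[15:16]
[17] read 'a'  n6⇒n1 (fail-walked)
[18] read 'c'  n1⇒n6  ** P1@[17:18]
[19] read 'b'  n6⇒n0 (fail-walked)
[20] read 'a'  n0⇒n1
[21] read 'b'  n1⇒n2
[22] read 'c'  n2⇒n3
[23] read 'b'  n3⇒n4
[24] read 'b'  n4⇒n5  ** P0@[20:24]
[25] read 'b'  n5⇒n0 (fail-walked)
[26] read 'a'  n0⇒n1
[27] read 'b'  n1⇒n2
[28] read 'b'  n2⇒n0 (fail-walked)
[29] read 'a'  n0⇒n1
[30] read 'c'  n1⇒n6  ** P1@[29:30]
[31] read 'a'  n6⇒n1 (fail-walked)
[32] read 'b'  n1⇒n2
[33] read 'c'  n2⇒n3
[34] read 'b'  n3⇒n4
[35] read 'b'  n4⇒n5  ** P0@[31:35]
[36] read 'b'  n5⇒n0 (fail-walked)
[37] read 'b'  n0⇒n0
[38] read 'a'  n0⇒n1
[39] read 'b'  n1⇒n2
[40] read 'c'  n2⇒n3
[41] read 'b'  n3⇒n4

Result: [[6,0],[8,1],[14,0],[16,1],[18,1],[24,0],[30,1],[35,0]]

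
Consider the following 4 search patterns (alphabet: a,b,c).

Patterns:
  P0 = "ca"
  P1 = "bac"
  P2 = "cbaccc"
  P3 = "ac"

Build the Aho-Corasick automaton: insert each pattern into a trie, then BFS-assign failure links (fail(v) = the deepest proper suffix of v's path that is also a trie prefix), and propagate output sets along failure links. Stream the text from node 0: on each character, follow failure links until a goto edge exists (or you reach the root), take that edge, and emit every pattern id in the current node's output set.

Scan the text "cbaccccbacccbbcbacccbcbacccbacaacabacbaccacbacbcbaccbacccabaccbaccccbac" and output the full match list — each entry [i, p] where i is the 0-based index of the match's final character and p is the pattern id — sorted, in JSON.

Construct AC machine:
Trie (insert patterns):
  0='ε' goto a→11 b→3 c→1
  1='c' goto a→2 b→6
  2='ca' goto ·  [P0 ends]
  3='b' goto a→4
  4='ba' goto c→5
  5='bac' goto ·  [P1 ends]
  6='cb' goto a→7
  7='cba' goto c→8
  8='cbac' goto c→9
  9='cbacc' goto c→10
  10='cbaccc' goto ·  [P2 ends]
  11='a' goto c→12
  12='ac' goto ·  [P3 ends]

BFS fail/out derivation:
  fail(1) 'c': from fail(0)=0 chase 'c': 0 ⇒ 0;  out=∅∪out(0)=∅
  fail(3) 'b': from fail(0)=0 chase 'b': 0 ⇒ 0;  out=∅∪out(0)=∅
  fail(11) 'a': from fail(0)=0 chase 'a': 0 ⇒ 0;  out=∅∪out(0)=∅
  fail(2) 'ca': from fail(1)=0 chase 'a': 0 ⇒ 11;  out={0}∪out(11)={0}
  fail(4) 'ba': from fail(3)=0 chase 'a': 0 ⇒ 11;  out=∅∪out(11)=∅
  fail(6) 'cb': from fail(1)=0 chase 'b': 0 ⇒ 3;  out=∅∪out(3)=∅
  fail(12) 'ac': from fail(11)=0 chase 'c': 0 ⇒ 1;  out={3}∪out(1)={3}
  fail(5) 'bac': from fail(4)=11 chase 'c': 11 ⇒ 12;  out={1}∪out(12)={1,3}
  fail(7) 'cba': from fail(6)=3 chase 'a': 3 ⇒ 4;  out=∅∪out(4)=∅
  fail(8) 'cbac': from fail(7)=4 chase 'c': 4 ⇒ 5;  out=∅∪out(5)={1,3}
  fail(9) 'cbacc': from fail(8)=5 chase 'c': 5→12→1→0 ⇒ 1;  out=∅∪out(1)=∅
  fail(10) 'cbaccc': from fail(9)=1 chase 'c': 1→0 ⇒ 1;  out={2}∪out(1)={2}

Text stream:
pos 0 'c': at 1
pos 1 'b': at 6
pos 2 'a': at 7
pos 3 'c': at 8  emit P1@[1:3],P3@[2:3]
pos 4 'c': at 9
pos 5 'c': at 10  emit P2@[0:5]
pos 6 'c': at 1 (via fail)
pos 7 'b': at 6
pos 8 'a': at 7
pos 9 'c': at 8  emit P1@[7:9],P3@[8:9]
pos 10 'c': at 9
pos 11 'c': at 10  emit P2@[6:11]
pos 12 'b': at 6 (via fail)
pos 13 'b': at 3 (via fail)
pos 14 'c': at 1 (via fail)
pos 15 'b': at 6
pos 16 'a': at 7
pos 17 'c': at 8  emit P1@[15:17],P3@[16:17]
pos 18 'c': at 9
pos 19 'c': at 10  emit P2@[14:19]
pos 20 'b': at 6 (via fail)
pos 21 'c': at 1 (via fail)
pos 22 'b': at 6
pos 23 'a': at 7
pos 24 'c': at 8  emit P1@[22:24],P3@[23:24]
pos 25 'c': at 9
pos 26 'c': at 10  emit P2@[21:26]
pos 27 'b': at 6 (via fail)
pos 28 'a': at 7
pos 29 'c': at 8  emit P1@[27:29],P3@[28:29]
pos 30 'a': at 2 (via fail)  emit P0@[29:30]
pos 31 'a': at 11 (via fail)
pos 32 'c': at 12  emit P3@[31:32]
pos 33 'a': at 2 (via fail)  emit P0@[32:33]
pos 34 'b': at 3 (via fail)
pos 35 'a': at 4
pos 36 'c': at 5  emit P1@[34:36],P3@[35:36]
pos 37 'b': at 6 (via fail)
pos 38 'a': at 7
pos 39 'c': at 8  emit P1@[37:39],P3@[38:39]
pos 40 'c': at 9
pos 41 'a': at 2 (via fail)  emit P0@[40:41]
pos 42 'c': at 12 (via fail)  emit P3@[41:42]
pos 43 'b': at 6 (via fail)
pos 44 'a': at 7
pos 45 'c': at 8  emit P1@[43:45],P3@[44:45]
pos 46 'b': at 6 (via fail)
pos 47 'c': at 1 (via fail)
pos 48 'b': at 6
pos 49 'a': at 7
pos 50 'c': at 8  emit P1@[48:50],P3@[49:50]
pos 51 'c': at 9
pos 52 'b': at 6 (via fail)
pos 53 'a': at 7
pos 54 'c': at 8  emit P1@[52:54],P3@[53:54]
pos 55 'c': at 9
pos 56 'c': at 10  emit P2@[51:56]
pos 57 'a': at 2 (via fail)  emit P0@[56:57]
pos 58 'b': at 3 (via fail)
pos 59 'a': at 4
pos 60 'c': at 5  emit P1@[58:60],P3@[59:60]
pos 61 'c': at 1 (via fail)
pos 62 'b': at 6
pos 63 'a': at 7
pos 64 'c': at 8  emit P1@[62:64],P3@[63:64]
pos 65 'c': at 9
pos 66 'c': at 10  emit P2@[61:66]
pos 67 'c': at 1 (via fail)
pos 68 'b': at 6
pos 69 'a': at 7
pos 70 'c': at 8  emit P1@[68:70],P3@[69:70]

All matches (sorted): [[3,1],[3,3],[5,2],[9,1],[9,3],[11,2],[17,1],[17,3],[19,2],[24,1],[24,3],[26,2],[29,1],[29,3],[30,0],[32,3],[33,0],[36,1],[36,3],[39,1],[39,3],[41,0],[42,3],[45,1],[45,3],[50,1],[50,3],[54,1],[54,3],[56,2],[57,0],[60,1],[60,3],[64,1],[64,3],[66,2],[70,1],[70,3]]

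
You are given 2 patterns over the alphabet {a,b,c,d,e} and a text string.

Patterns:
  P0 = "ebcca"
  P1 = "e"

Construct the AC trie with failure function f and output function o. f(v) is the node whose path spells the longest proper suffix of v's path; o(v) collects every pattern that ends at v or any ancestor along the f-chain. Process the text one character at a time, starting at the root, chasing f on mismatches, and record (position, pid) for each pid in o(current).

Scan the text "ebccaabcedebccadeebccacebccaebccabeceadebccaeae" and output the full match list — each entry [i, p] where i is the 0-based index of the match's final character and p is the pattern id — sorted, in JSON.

Construct AC machine:
Trie (insert patterns):
  n0 'ε': e→1
  n1 'e': b→2  [P1 ends]
  n2 'eb': c→3
  n3 'ebc': c→4
  n4 'ebcc': a→5
  n5 'ebcca': ·  [P0 ends]

Failure links (BFS by depth):
  n1('e'): parent n0 fail=0; on 'e' 0 → fail=0;  out {1}∪∅={1}
  n2('eb'): parent n1 fail=0; on 'b' 0 → fail=0;  out ∅∪∅=∅
  n3('ebc'): parent n2 fail=0; on 'c' 0 → fail=0;  out ∅∪∅=∅
  n4('ebcc'): parent n3 fail=0; on 'c' 0 → fail=0;  out ∅∪∅=∅
  n5('ebcca'): parent n4 fail=0; on 'a' 0 → fail=0;  out {0}∪∅={0}

Run:
[0] read 'e'  n0⇒n1  ** P1@[0:0]
[1] read 'b'  n1⇒n2
[2] read 'c'  n2⇒n3
[3] read 'c'  n3⇒n4
[4] read 'a'  n4⇒n5  ** P0@[0:4]
[5] read 'a'  n5⇒n0 (via fail)
[6] read 'b'  n0⇒n0
[7] read 'c'  n0⇒n0
[8] read 'e'  n0⇒n1  ** P1@[8:8]
[9] read 'd'  n1⇒n0 (via fail)
[10] read 'e'  n0⇒n1  ** P1@[10:10]
[11] read 'b'  n1⇒n2
[12] read 'c'  n2⇒n3
[13] read 'c'  n3⇒n4
[14] read 'a'  n4⇒n5  ** P0@[10:14]
[15] read 'd'  n5⇒n0 (via fail)
[16] read 'e'  n0⇒n1  ** P1@[16:16]
[17] read 'e'  n1⇒n1 (via fail)  ** P1@[17:17]
[18] read 'b'  n1⇒n2
[19] read 'c'  n2⇒n3
[20] read 'c'  n3⇒n4
[21] read 'a'  n4⇒n5  ** P0@[17:21]
[22] read 'c'  n5⇒n0 (via fail)
[23] read 'e'  n0⇒n1  ** P1@[23:23]
[24] read 'b'  n1⇒n2
[25] read 'c'  n2⇒n3
[26] read 'c'  n3⇒n4
[27] read 'a'  n4⇒n5  ** P0@[23:27]
[28] read 'e'  n5⇒n1 (via fail)  ** P1@[28:28]
[29] read 'b'  n1⇒n2
[30] read 'c'  n2⇒n3
[31] read 'c'  n3⇒n4
[32] read 'a'  n4⇒n5  ** P0@[28:32]
[33] read 'b'  n5⇒n0 (via fail)
[34] read 'e'  n0⇒n1  ** P1@[34:34]
[35] read 'c'  n1⇒n0 (via fail)
[36] read 'e'  n0⇒n1  ** P1@[36:36]
[37] read 'a'  n1⇒n0 (via fail)
[38] read 'd'  n0⇒n0
[39] read 'e'  n0⇒n1  ** P1@[39:39]
[40] read 'b'  n1⇒n2
[41] read 'c'  n2⇒n3
[42] read 'c'  n3⇒n4
[43] read 'a'  n4⇒n5  ** P0@[39:43]
[44] read 'e'  n5⇒n1 (via fail)  ** P1@[44:44]
[45] read 'a'  n1⇒n0 (via fail)
[46] read 'e'  n0⇒n1  ** P1@[46:46]

All matches (sorted): [[0,1],[4,0],[8,1],[10,1],[14,0],[16,1],[17,1],[21,0],[23,1],[27,0],[28,1],[32,0],[34,1],[36,1],[39,1],[43,0],[44,1],[46,1]]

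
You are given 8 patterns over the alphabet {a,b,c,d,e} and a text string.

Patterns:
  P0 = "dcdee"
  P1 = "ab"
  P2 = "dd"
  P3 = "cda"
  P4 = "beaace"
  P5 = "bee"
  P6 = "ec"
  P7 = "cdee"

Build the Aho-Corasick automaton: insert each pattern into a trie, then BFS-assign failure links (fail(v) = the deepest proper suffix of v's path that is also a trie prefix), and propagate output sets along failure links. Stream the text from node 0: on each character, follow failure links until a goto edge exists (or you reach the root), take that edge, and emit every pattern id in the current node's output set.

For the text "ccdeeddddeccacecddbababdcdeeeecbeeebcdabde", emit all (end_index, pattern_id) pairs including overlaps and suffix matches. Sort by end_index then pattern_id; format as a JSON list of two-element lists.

Build automaton:
Trie nodes:
  0='ε' goto a→6 b→12 c→9 d→1 e→19
  1='d' goto c→2 d→8
  2='dc' goto d→3
  3='dcd' goto e→4
  4='dcde' goto e→5
  5='dcdee' goto ·  [P0 ends]
  6='a' goto b→7
  7='ab' goto ·  [P1 ends]
  8='dd' goto ·  [P2 ends]
  9='c' goto d→10
  10='cd' goto a→11 e→21
  11='cda' goto ·  [P3 ends]
  12='b' goto e→13
  13='be' goto a→14 e→18
  14='bea' goto a→15
  15='beaa' goto c→16
  16='beaac' goto e→17
  17='beaace' goto ·  [P4 ends]
  18='bee' goto ·  [P5 ends]
  19='e' goto c→20
  20='ec' goto ·  [P6 ends]
  21='cde' goto e→22
  22='cdee' goto ·  [P7 ends]

Failure links (BFS by depth):
  n1('d'): parent n0 fail=0; on 'd' 0 → fail=0;  out ∅∪∅=∅
  n6('a'): parent n0 fail=0; on 'a' 0 → fail=0;  out ∅∪∅=∅
  n9('c'): parent n0 fail=0; on 'c' 0 → fail=0;  out ∅∪∅=∅
  n12('b'): parent n0 fail=0; on 'b' 0 → fail=0;  out ∅∪∅=∅
  n19('e'): parent n0 fail=0; on 'e' 0 → fail=0;  out ∅∪∅=∅
  n2('dc'): parent n1 fail=0; on 'c' 0 → fail=9;  out ∅∪∅=∅
  n7('ab'): parent n6 fail=0; on 'b' 0 → fail=12;  out {1}∪∅={1}
  n8('dd'): parent n1 fail=0; on 'd' 0 → fail=1;  out {2}∪∅={2}
  n10('cd'): parent n9 fail=0; on 'd' 0 → fail=1;  out ∅∪∅=∅
  n13('be'): parent n12 fail=0; on 'e' 0 → fail=19;  out ∅∪∅=∅
  n20('ec'): parent n19 fail=0; on 'c' 0 → fail=9;  out {6}∪∅={6}
  n3('dcd'): parent n2 fail=9; on 'd' 9 → fail=10;  out ∅∪∅=∅
  n11('cda'): parent n10 fail=1; on 'a' 1→0 → fail=6;  out {3}∪∅={3}
  n14('bea'): parent n13 fail=19; on 'a' 19→0 → fail=6;  out ∅∪∅=∅
  n18('bee'): parent n13 fail=19; on 'e' 19→0 → fail=19;  out {5}∪∅={5}
  n21('cde'): parent n10 fail=1; on 'e' 1→0 → fail=19;  out ∅∪∅=∅
  n4('dcde'): parent n3 fail=10; on 'e' 10 → fail=21;  out ∅∪∅=∅
  n15('beaa'): parent n14 fail=6; on 'a' 6→0 → fail=6;  out ∅∪∅=∅
  n22('cdee'): parent n21 fail=19; on 'e' 19→0 → fail=19;  out {7}∪∅={7}
  n5('dcdee'): parent n4 fail=21; on 'e' 21 → fail=22;  out {0}∪{7}={0,7}
  n16('beaac'): parent n15 fail=6; on 'c' 6→0 → fail=9;  out ∅∪∅=∅
  n17('beaace'): parent n16 fail=9; on 'e' 9→0 → fail=19;  out {4}∪∅={4}

Text stream:
pos 0 'c': at 9
pos 1 'c': at 9 (fail-walked)
pos 2 'd': at 10
pos 3 'e': at 21
pos 4 'e': at 22  ** P7@[1:4]
pos 5 'd': at 1 (fail-walked)
pos 6 'd': at 8  ** P2@[5:6]
pos 7 'd': at 8 (fail-walked)  ** P2@[6:7]
pos 8 'd': at 8 (fail-walked)  ** P2@[7:8]
pos 9 'e': at 19 (fail-walked)
pos 10 'c': at 20  ** P6@[9:10]
pos 11 'c': at 9 (fail-walked)
pos 12 'a': at 6 (fail-walked)
pos 13 'c': at 9 (fail-walked)
pos 14 'e': at 19 (fail-walked)
pos 15 'c': at 20  ** P6@[14:15]
pos 16 'd': at 10 (fail-walked)
pos 17 'd': at 8 (fail-walked)  ** P2@[16:17]
pos 18 'b': at 12 (fail-walked)
pos 19 'a': at 6 (fail-walked)
pos 20 'b': at 7  ** P1@[19:20]
pos 21 'a': at 6 (fail-walked)
pos 22 'b': at 7  ** P1@[21:22]
pos 23 'd': at 1 (fail-walked)
pos 24 'c': at 2
pos 25 'd': at 3
pos 26 'e': at 4
pos 27 'e': at 5  ** P0@[23:27],P7@[24:27]
pos 28 'e': at 19 (fail-walked)
pos 29 'e': at 19 (fail-walked)
pos 30 'c': at 20  ** P6@[29:30]
pos 31 'b': at 12 (fail-walked)
pos 32 'e': at 13
pos 33 'e': at 18  ** P5@[31:33]
pos 34 'e': at 19 (fail-walked)
pos 35 'b': at 12 (fail-walked)
pos 36 'c': at 9 (fail-walked)
pos 37 'd': at 10
pos 38 'a': at 11  ** P3@[36:38]
pos 39 'b': at 7 (fail-walked)  ** P1@[38:39]
pos 40 'd': at 1 (fail-walked)
pos 41 'e': at 19 (fail-walked)

All matches (sorted): [[4,7],[6,2],[7,2],[8,2],[10,6],[15,6],[17,2],[20,1],[22,1],[27,0],[27,7],[30,6],[33,5],[38,3],[39,1]]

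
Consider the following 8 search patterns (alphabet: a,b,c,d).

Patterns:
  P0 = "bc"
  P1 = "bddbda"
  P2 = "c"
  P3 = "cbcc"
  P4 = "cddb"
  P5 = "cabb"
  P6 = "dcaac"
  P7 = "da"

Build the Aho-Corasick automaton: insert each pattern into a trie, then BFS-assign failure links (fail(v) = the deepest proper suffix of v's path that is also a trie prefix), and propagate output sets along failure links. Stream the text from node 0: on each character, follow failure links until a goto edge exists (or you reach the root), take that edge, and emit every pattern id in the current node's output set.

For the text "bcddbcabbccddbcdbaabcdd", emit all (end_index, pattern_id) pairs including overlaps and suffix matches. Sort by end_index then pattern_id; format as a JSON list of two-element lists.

Build:
Trie nodes:
  n0 'ε': b→1 c→8 d→18
  n1 'b': c→2 d→3
  n2 'bc': ·  [P0 ends]
  n3 'bd': d→4
  n4 'bdd': b→5
  n5 'bddb': d→6
  n6 'bddbd': a→7
  n7 'bddbda': ·  [P1 ends]
  n8 'c': a→15 b→9 d→12  [P2 ends]
  n9 'cb': c→10
  n10 'cbc': c→11
  n11 'cbcc': ·  [P3 ends]
  n12 'cd': d→13
  n13 'cdd': b→14
  n14 'cddb': ·  [P4 ends]
  n15 'ca': b→16
  n16 'cab': b→17
  n17 'cabb': ·  [P5 ends]
  n18 'd': a→23 c→19
  n19 'dc': a→20
  n20 'dca': a→21
  n21 'dcaa': c→22
  n22 'dcaac': ·  [P6 ends]
  n23 'da': ·  [P7 ends]

Failure links (BFS by depth):
  fail(1) 'b': from fail(0)=0 chase 'b': 0 ⇒ 0;  out=∅∪out(0)=∅
  fail(8) 'c': from fail(0)=0 chase 'c': 0 ⇒ 0;  out={2}∪out(0)={2}
  fail(18) 'd': from fail(0)=0 chase 'd': 0 ⇒ 0;  out=∅∪out(0)=∅
  fail(2) 'bc': from fail(1)=0 chase 'c': 0 ⇒ 8;  out={0}∪out(8)={0,2}
  fail(3) 'bd': from fail(1)=0 chase 'd': 0 ⇒ 18;  out=∅∪out(18)=∅
  fail(9) 'cb': from fail(8)=0 chase 'b': 0 ⇒ 1;  out=∅∪out(1)=∅
  fail(12) 'cd': from fail(8)=0 chase 'd': 0 ⇒ 18;  out=∅∪out(18)=∅
  fail(15) 'ca': from fail(8)=0 chase 'a': 0 ⇒ 0;  out=∅∪out(0)=∅
  fail(19) 'dc': from fail(18)=0 chase 'c': 0 ⇒ 8;  out=∅∪out(8)={2}
  fail(23) 'da': from fail(18)=0 chase 'a': 0 ⇒ 0;  out={7}∪out(0)={7}
  fail(4) 'bdd': from fail(3)=18 chase 'd': 18→0 ⇒ 18;  out=∅∪out(18)=∅
  fail(10) 'cbc': from fail(9)=1 chase 'c': 1 ⇒ 2;  out=∅∪out(2)={0,2}
  fail(13) 'cdd': from fail(12)=18 chase 'd': 18→0 ⇒ 18;  out=∅∪out(18)=∅
  fail(16) 'cab': from fail(15)=0 chase 'b': 0 ⇒ 1;  out=∅∪out(1)=∅
  fail(20) 'dca': from fail(19)=8 chase 'a': 8 ⇒ 15;  out=∅∪out(15)=∅
  fail(5) 'bddb': from fail(4)=18 chase 'b': 18→0 ⇒ 1;  out=∅∪out(1)=∅
  fail(11) 'cbcc': from fail(10)=2 chase 'c': 2→8→0 ⇒ 8;  out={3}∪out(8)={2,3}
  fail(14) 'cddb': from fail(13)=18 chase 'b': 18→0 ⇒ 1;  out={4}∪out(1)={4}
  fail(17) 'cabb': from fail(16)=1 chase 'b': 1→0 ⇒ 1;  out={5}∪out(1)={5}
  fail(21) 'dcaa': from fail(20)=15 chase 'a': 15→0 ⇒ 0;  out=∅∪out(0)=∅
  fail(6) 'bddbd': from fail(5)=1 chase 'd': 1 ⇒ 3;  out=∅∪out(3)=∅
  fail(22) 'dcaac': from fail(21)=0 chase 'c': 0 ⇒ 8;  out={6}∪out(8)={2,6}
  fail(7) 'bddbda': from fail(6)=3 chase 'a': 3→18 ⇒ 23;  out={1}∪out(23)={1,7}

Text stream:
[0] read 'b'  n0⇒n1
[1] read 'c'  n1⇒n2  emit P0@[0:1],P2@[1:1]
[2] read 'd'  n2⇒n12 (fail-walked)
[3] read 'd'  n12⇒n13
[4] read 'b'  n13⇒n14  emit P4@[1:4]
[5] read 'c'  n14⇒n2 (fail-walked)  emit P0@[4:5],P2@[5:5]
[6] read 'a'  n2⇒n15 (fail-walked)
[7] read 'b'  n15⇒n16
[8] read 'b'  n16⇒n17  emit P5@[5:8]
[9] read 'c'  n17⇒n2 (fail-walked)  emit P0@[8:9],P2@[9:9]
[10] read 'c'  n2⇒n8 (fail-walked)  emit P2@[10:10]
[11] read 'd'  n8⇒n12
[12] read 'd'  n12⇒n13
[13] read 'b'  n13⇒n14  emit P4@[10:13]
[14] read 'c'  n14⇒n2 (fail-walked)  emit P0@[13:14],P2@[14:14]
[15] read 'd'  n2⇒n12 (fail-walked)
[16] read 'b'  n12⇒n1 (fail-walked)
[17] read 'a'  n1⇒n0 (fail-walked)
[18] read 'a'  n0⇒n0
[19] read 'b'  n0⇒n1
[20] read 'c'  n1⇒n2  emit P0@[19:20],P2@[20:20]
[21] read 'd'  n2⇒n12 (fail-walked)
[22] read 'd'  n12⇒n13

All matches (sorted): [[1,0],[1,2],[4,4],[5,0],[5,2],[8,5],[9,0],[9,2],[10,2],[13,4],[14,0],[14,2],[20,0],[20,2]]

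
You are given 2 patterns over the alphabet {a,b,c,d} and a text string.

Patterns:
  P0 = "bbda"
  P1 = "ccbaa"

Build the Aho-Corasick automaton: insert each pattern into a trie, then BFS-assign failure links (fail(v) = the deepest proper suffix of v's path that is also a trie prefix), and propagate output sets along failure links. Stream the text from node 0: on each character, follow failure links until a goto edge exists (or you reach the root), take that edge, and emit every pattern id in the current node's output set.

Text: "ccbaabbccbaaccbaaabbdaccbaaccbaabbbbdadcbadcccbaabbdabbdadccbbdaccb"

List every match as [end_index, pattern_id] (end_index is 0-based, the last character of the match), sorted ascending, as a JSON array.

Construct AC machine:
Trie (insert patterns):
  0='ε' goto b→1 c→5
  1='b' goto b→2
  2='bb' goto d→3
  3='bbd' goto a→4
  4='bbda' goto ·  [P0 ends]
  5='c' goto c→6
  6='cc' goto b→7
  7='ccb' goto a→8
  8='ccba' goto a→9
  9='ccbaa' goto ·  [P1 ends]

Failure links (BFS by depth):
  n1('b'): parent n0 fail=0; on 'b' 0 → fail=0;  out ∅∪∅=∅
  n5('c'): parent n0 fail=0; on 'c' 0 → fail=0;  out ∅∪∅=∅
  n2('bb'): parent n1 fail=0; on 'b' 0 → fail=1;  out ∅∪∅=∅
  n6('cc'): parent n5 fail=0; on 'c' 0 → fail=5;  out ∅∪∅=∅
  n3('bbd'): parent n2 fail=1; on 'd' 1→0 → fail=0;  out ∅∪∅=∅
  n7('ccb'): parent n6 fail=5; on 'b' 5→0 → fail=1;  out ∅∪∅=∅
  n4('bbda'): parent n3 fail=0; on 'a' 0 → fail=0;  out {0}∪∅={0}
  n8('ccba'): parent n7 fail=1; on 'a' 1→0 → fail=0;  out ∅∪∅=∅
  n9('ccbaa'): parent n8 fail=0; on 'a' 0 → fail=0;  out {1}∪∅={1}

Scan:
[0] read 'c'  n0⇒n5
[1] read 'c'  n5⇒n6
[2] read 'b'  n6⇒n7
[3] read 'a'  n7⇒n8
[4] read 'a'  n8⇒n9  → match P1@[0:4]
[5] read 'b'  n9⇒n1 (fail-walked)
[6] read 'b'  n1⇒n2
[7] read 'c'  n2⇒n5 (fail-walked)
[8] read 'c'  n5⇒n6
[9] read 'b'  n6⇒n7
[10] read 'a'  n7⇒n8
[11] read 'a'  n8⇒n9  → match P1@[7:11]
[12] read 'c'  n9⇒n5 (fail-walked)
[13] read 'c'  n5⇒n6
[14] read 'b'  n6⇒n7
[15] read 'a'  n7⇒n8
[16] read 'a'  n8⇒n9  → match P1@[12:16]
[17] read 'a'  n9⇒n0 (fail-walked)
[18] read 'b'  n0⇒n1
[19] read 'b'  n1⇒n2
[20] read 'd'  n2⇒n3
[21] read 'a'  n3⇒n4  → match P0@[18:21]
[22] read 'c'  n4⇒n5 (fail-walked)
[23] read 'c'  n5⇒n6
[24] read 'b'  n6⇒n7
[25] read 'a'  n7⇒n8
[26] read 'a'  n8⇒n9  → match P1@[22:26]
[27] read 'c'  n9⇒n5 (fail-walked)
[28] read 'c'  n5⇒n6
[29] read 'b'  n6⇒n7
[30] read 'a'  n7⇒n8
[31] read 'a'  n8⇒n9  → match P1@[27:31]
[32] read 'b'  n9⇒n1 (fail-walked)
[33] read 'b'  n1⇒n2
[34] read 'b'  n2⇒n2 (fail-walked)
[35] read 'b'  n2⇒n2 (fail-walked)
[36] read 'd'  n2⇒n3
[37] read 'a'  n3⇒n4  → match P0@[34:37]
[38] read 'd'  n4⇒n0 (fail-walked)
[39] read 'c'  n0⇒n5
[40] read 'b'  n5⇒n1 (fail-walked)
[41] read 'a'  n1⇒n0 (fail-walked)
[42] read 'd'  n0⇒n0
[43] read 'c'  n0⇒n5
[44] read 'c'  n5⇒n6
[45] read 'c'  n6⇒n6 (fail-walked)
[46] read 'b'  n6⇒n7
[47] read 'a'  n7⇒n8
[48] read 'a'  n8⇒n9  → match P1@[44:48]
[49] read 'b'  n9⇒n1 (fail-walked)
[50] read 'b'  n1⇒n2
[51] read 'd'  n2⇒n3
[52] read 'a'  n3⇒n4  → match P0@[49:52]
[53] read 'b'  n4⇒n1 (fail-walked)
[54] read 'b'  n1⇒n2
[55] read 'd'  n2⇒n3
[56] read 'a'  n3⇒n4  → match P0@[53:56]
[57] read 'd'  n4⇒n0 (fail-walked)
[58] read 'c'  n0⇒n5
[59] read 'c'  n5⇒n6
[60] read 'b'  n6⇒n7
[61] read 'b'  n7⇒n2 (fail-walked)
[62] read 'd'  n2⇒n3
[63] read 'a'  n3⇒n4  → match P0@[60:63]
[64] read 'c'  n4⇒n5 (fail-walked)
[65] read 'c'  n5⇒n6
[66] read 'b'  n6⇒n7

Result: [[4,1],[11,1],[16,1],[21,0],[26,1],[31,1],[37,0],[48,1],[52,0],[56,0],[63,0]]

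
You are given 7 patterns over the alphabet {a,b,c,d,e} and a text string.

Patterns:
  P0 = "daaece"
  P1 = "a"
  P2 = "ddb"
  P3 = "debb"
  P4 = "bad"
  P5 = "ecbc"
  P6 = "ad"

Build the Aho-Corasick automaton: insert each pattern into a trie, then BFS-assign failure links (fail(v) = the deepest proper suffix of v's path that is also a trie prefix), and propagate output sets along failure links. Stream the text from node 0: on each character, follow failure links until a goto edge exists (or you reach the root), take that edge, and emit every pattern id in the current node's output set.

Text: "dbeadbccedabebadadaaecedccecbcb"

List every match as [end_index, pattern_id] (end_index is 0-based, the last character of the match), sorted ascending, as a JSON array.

Build:
Trie (insert patterns):
  0='ε' goto a→7 b→13 d→1 e→16
  1='d' goto a→2 d→8 e→10
  2='da' goto a→3
  3='daa' goto e→4
  4='daae' goto c→5
  5='daaec' goto e→6
  6='daaece' goto ·  [P0 ends]
  7='a' goto d→20  [P1 ends]
  8='dd' goto b→9
  9='ddb' goto ·  [P2 ends]
  10='de' goto b→11
  11='deb' goto b→12
  12='debb' goto ·  [P3 ends]
  13='b' goto a→14
  14='ba' goto d→15
  15='bad' goto ·  [P4 ends]
  16='e' goto c→17
  17='ec' goto b→18
  18='ecb' goto c→19
  19='ecbc' goto ·  [P5 ends]
  20='ad' goto ·  [P6 ends]

BFS fail/out derivation:
  fail(1) 'd': from fail(0)=0 chase 'd': 0 ⇒ 0;  out=∅∪out(0)=∅
  fail(7) 'a': from fail(0)=0 chase 'a': 0 ⇒ 0;  out={1}∪out(0)={1}
  fail(13) 'b': from fail(0)=0 chase 'b': 0 ⇒ 0;  out=∅∪out(0)=∅
  fail(16) 'e': from fail(0)=0 chase 'e': 0 ⇒ 0;  out=∅∪out(0)=∅
  fail(2) 'da': from fail(1)=0 chase 'a': 0 ⇒ 7;  out=∅∪out(7)={1}
  fail(8) 'dd': from fail(1)=0 chase 'd': 0 ⇒ 1;  out=∅∪out(1)=∅
  fail(10) 'de': from fail(1)=0 chase 'e': 0 ⇒ 16;  out=∅∪out(16)=∅
  fail(14) 'ba': from fail(13)=0 chase 'a': 0 ⇒ 7;  out=∅∪out(7)={1}
  fail(17) 'ec': from fail(16)=0 chase 'c': 0 ⇒ 0;  out=∅∪out(0)=∅
  fail(20) 'ad': from fail(7)=0 chase 'd': 0 ⇒ 1;  out={6}∪out(1)={6}
  fail(3) 'daa': from fail(2)=7 chase 'a': 7→0 ⇒ 7;  out=∅∪out(7)={1}
  fail(9) 'ddb': from fail(8)=1 chase 'b': 1→0 ⇒ 13;  out={2}∪out(13)={2}
  fail(11) 'deb': from fail(10)=16 chase 'b': 16→0 ⇒ 13;  out=∅∪out(13)=∅
  fail(15) 'bad': from fail(14)=7 chase 'd': 7 ⇒ 20;  out={4}∪out(20)={4,6}
  fail(18) 'ecb': from fail(17)=0 chase 'b': 0 ⇒ 13;  out=∅∪out(13)=∅
  fail(4) 'daae': from fail(3)=7 chase 'e': 7→0 ⇒ 16;  out=∅∪out(16)=∅
  fail(12) 'debb': from fail(11)=13 chase 'b': 13→0 ⇒ 13;  out={3}∪out(13)={3}
  fail(19) 'ecbc': from fail(18)=13 chase 'c': 13→0 ⇒ 0;  out={5}∪out(0)={5}
  fail(5) 'daaec': from fail(4)=16 chase 'c': 16 ⇒ 17;  out=∅∪out(17)=∅
  fail(6) 'daaece': from fail(5)=17 chase 'e': 17→0 ⇒ 16;  out={0}∪out(16)={0}

Scan:
pos 0 'd': at 1
pos 1 'b': at 13 (fail-walked)
pos 2 'e': at 16 (fail-walked)
pos 3 'a': at 7 (fail-walked)  emit P1@[3:3]
pos 4 'd': at 20  emit P6@[3:4]
pos 5 'b': at 13 (fail-walked)
pos 6 'c': at 0 (fail-walked)
pos 7 'c': at 0
pos 8 'e': at 16
pos 9 'd': at 1 (fail-walked)
pos 10 'a': at 2  emit P1@[10:10]
pos 11 'b': at 13 (fail-walked)
pos 12 'e': at 16 (fail-walked)
pos 13 'b': at 13 (fail-walked)
pos 14 'a': at 14  emit P1@[14:14]
pos 15 'd': at 15  emit P4@[13:15],P6@[14:15]
pos 16 'a': at 2 (fail-walked)  emit P1@[16:16]
pos 17 'd': at 20 (fail-walked)  emit P6@[16:17]
pos 18 'a': at 2 (fail-walked)  emit P1@[18:18]
pos 19 'a': at 3  emit P1@[19:19]
pos 20 'e': at 4
pos 21 'c': at 5
pos 22 'e': at 6  emit P0@[17:22]
pos 23 'd': at 1 (fail-walked)
pos 24 'c': at 0 (fail-walked)
pos 25 'c': at 0
pos 26 'e': at 16
pos 27 'c': at 17
pos 28 'b': at 18
pos 29 'c': at 19  emit P5@[26:29]
pos 30 'b': at 13 (fail-walked)

Result: [[3,1],[4,6],[10,1],[14,1],[15,4],[15,6],[16,1],[17,6],[18,1],[19,1],[22,0],[29,5]]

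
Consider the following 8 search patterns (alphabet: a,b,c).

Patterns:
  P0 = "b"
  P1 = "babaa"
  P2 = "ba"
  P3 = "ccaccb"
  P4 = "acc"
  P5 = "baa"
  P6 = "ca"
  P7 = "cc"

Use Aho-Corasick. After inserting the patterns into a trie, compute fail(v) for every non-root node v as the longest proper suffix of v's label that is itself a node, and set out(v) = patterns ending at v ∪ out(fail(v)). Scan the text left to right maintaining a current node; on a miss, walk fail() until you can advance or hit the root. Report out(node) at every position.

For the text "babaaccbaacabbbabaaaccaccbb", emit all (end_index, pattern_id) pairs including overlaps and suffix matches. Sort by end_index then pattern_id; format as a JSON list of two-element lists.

Build automaton:
Trie nodes:
  n0 'ε': a→12 b→1 c→6
  n1 'b': a→2  [P0 ends]
  n2 'ba': a→15 b→3  [P2 ends]
  n3 'bab': a→4
  n4 'baba': a→5
  n5 'babaa': ·  [P1 ends]
  n6 'c': a→16 c→7
  n7 'cc': a→8  [P7 ends]
  n8 'cca': c→9
  n9 'ccac': c→10
  n10 'ccacc': b→11
  n11 'ccaccb': ·  [P3 ends]
  n12 'a': c→13
  n13 'ac': c→14
  n14 'acc': ·  [P4 ends]
  n15 'baa': ·  [P5 ends]
  n16 'ca': ·  [P6 ends]

BFS fail/out derivation:
  fail(1) 'b': from fail(0)=0 chase 'b': 0 ⇒ 0;  out={0}∪out(0)={0}
  fail(6) 'c': from fail(0)=0 chase 'c': 0 ⇒ 0;  out=∅∪out(0)=∅
  fail(12) 'a': from fail(0)=0 chase 'a': 0 ⇒ 0;  out=∅∪out(0)=∅
  fail(2) 'ba': from fail(1)=0 chase 'a': 0 ⇒ 12;  out={2}∪out(12)={2}
  fail(7) 'cc': from fail(6)=0 chase 'c': 0 ⇒ 6;  out={7}∪out(6)={7}
  fail(13) 'ac': from fail(12)=0 chase 'c': 0 ⇒ 6;  out=∅∪out(6)=∅
  fail(16) 'ca': from fail(6)=0 chase 'a': 0 ⇒ 12;  out={6}∪out(12)={6}
  fail(3) 'bab': from fail(2)=12 chase 'b': 12→0 ⇒ 1;  out=∅∪out(1)={0}
  fail(8) 'cca': from fail(7)=6 chase 'a': 6 ⇒ 16;  out=∅∪out(16)={6}
  fail(14) 'acc': from fail(13)=6 chase 'c': 6 ⇒ 7;  out={4}∪out(7)={4,7}
  fail(15) 'baa': from fail(2)=12 chase 'a': 12→0 ⇒ 12;  out={5}∪out(12)={5}
  fail(4) 'baba': from fail(3)=1 chase 'a': 1 ⇒ 2;  out=∅∪out(2)={2}
  fail(9) 'ccac': from fail(8)=16 chase 'c': 16→12 ⇒ 13;  out=∅∪out(13)=∅
  fail(5) 'babaa': from fail(4)=2 chase 'a': 2 ⇒ 15;  out={1}∪out(15)={1,5}
  fail(10) 'ccacc': from fail(9)=13 chase 'c': 13 ⇒ 14;  out=∅∪out(14)={4,7}
  fail(11) 'ccaccb': from fail(10)=14 chase 'b': 14→7→6→0 ⇒ 1;  out={3}∪out(1)={0,3}

Text stream:
i=0 'b': node 0→1  → match P0@[0:0]
i=1 'a': node 1→2  → match P2@[0:1]
i=2 'b': node 2→3  → match P0@[2:2]
i=3 'a': node 3→4  → match P2@[2:3]
i=4 'a': node 4→5  → match P1@[0:4],P5@[2:4]
i=5 'c': node 5→13 (via fail)
i=6 'c': node 13→14  → match P4@[4:6],P7@[5:6]
i=7 'b': node 14→1 (via fail)  → match P0@[7:7]
i=8 'a': node 1→2  → match P2@[7:8]
i=9 'a': node 2→15  → match P5@[7:9]
i=10 'c': node 15→13 (via fail)
i=11 'a': node 13→16 (via fail)  → match P6@[10:11]
i=12 'b': node 16→1 (via fail)  → match P0@[12:12]
i=13 'b': node 1→1 (via fail)  → match P0@[13:13]
i=14 'b': node 1→1 (via fail)  → match P0@[14:14]
i=15 'a': node 1→2  → match P2@[14:15]
i=16 'b': node 2→3  → match P0@[16:16]
i=17 'a': node 3→4  → match P2@[16:17]
i=18 'a': node 4→5  → match P1@[14:18],P5@[16:18]
i=19 'a': node 5→12 (via fail)
i=20 'c': node 12→13
i=21 'c': node 13→14  → match P4@[19:21],P7@[20:21]
i=22 'a': node 14→8 (via fail)  → match P6@[21:22]
i=23 'c': node 8→9
i=24 'c': node 9→10  → match P4@[22:24],P7@[23:24]
i=25 'b': node 10→11  → match P0@[25:25],P3@[20:25]
i=26 'b': node 11→1 (via fail)  → match P0@[26:26]

Matches: [[0,0],[1,2],[2,0],[3,2],[4,1],[4,5],[6,4],[6,7],[7,0],[8,2],[9,5],[11,6],[12,0],[13,0],[14,0],[15,2],[16,0],[17,2],[18,1],[18,5],[21,4],[21,7],[22,6],[24,4],[24,7],[25,0],[25,3],[26,0]]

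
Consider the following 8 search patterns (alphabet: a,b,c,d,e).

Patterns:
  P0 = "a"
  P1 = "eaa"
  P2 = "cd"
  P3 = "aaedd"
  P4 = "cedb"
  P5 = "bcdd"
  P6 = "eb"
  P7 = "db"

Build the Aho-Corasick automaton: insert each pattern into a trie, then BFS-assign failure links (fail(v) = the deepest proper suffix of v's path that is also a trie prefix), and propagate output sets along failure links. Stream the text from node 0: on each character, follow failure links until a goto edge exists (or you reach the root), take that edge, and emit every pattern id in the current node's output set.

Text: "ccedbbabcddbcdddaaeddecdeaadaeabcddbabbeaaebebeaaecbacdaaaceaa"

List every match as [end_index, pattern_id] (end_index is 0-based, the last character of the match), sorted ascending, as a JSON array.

Build automaton:
Trie nodes:
  0='ε' goto a→1 b→14 c→5 d→19 e→2
  1='a' goto a→7  [P0 ends]
  2='e' goto a→3 b→18
  3='ea' goto a→4
  4='eaa' goto ·  [P1 ends]
  5='c' goto d→6 e→11
  6='cd' goto ·  [P2 ends]
  7='aa' goto e→8
  8='aae' goto d→9
  9='aaed' goto d→10
  10='aaedd' goto ·  [P3 ends]
  11='ce' goto d→12
  12='ced' goto b→13
  13='cedb' goto ·  [P4 ends]
  14='b' goto c→15
  15='bc' goto d→16
  16='bcd' goto d→17
  17='bcdd' goto ·  [P5 ends]
  18='eb' goto ·  [P6 ends]
  19='d' goto b→20
  20='db' goto ·  [P7 ends]

BFS fail/out derivation:
  fail(1) 'a': from fail(0)=0 chase 'a': 0 ⇒ 0;  out={0}∪out(0)={0}
  fail(2) 'e': from fail(0)=0 chase 'e': 0 ⇒ 0;  out=∅∪out(0)=∅
  fail(5) 'c': from fail(0)=0 chase 'c': 0 ⇒ 0;  out=∅∪out(0)=∅
  fail(14) 'b': from fail(0)=0 chase 'b': 0 ⇒ 0;  out=∅∪out(0)=∅
  fail(19) 'd': from fail(0)=0 chase 'd': 0 ⇒ 0;  out=∅∪out(0)=∅
  fail(3) 'ea': from fail(2)=0 chase 'a': 0 ⇒ 1;  out=∅∪out(1)={0}
  fail(6) 'cd': from fail(5)=0 chase 'd': 0 ⇒ 19;  out={2}∪out(19)={2}
  fail(7) 'aa': from fail(1)=0 chase 'a': 0 ⇒ 1;  out=∅∪out(1)={0}
  fail(11) 'ce': from fail(5)=0 chase 'e': 0 ⇒ 2;  out=∅∪out(2)=∅
  fail(15) 'bc': from fail(14)=0 chase 'c': 0 ⇒ 5;  out=∅∪out(5)=∅
  fail(18) 'eb': from fail(2)=0 chase 'b': 0 ⇒ 14;  out={6}∪out(14)={6}
  fail(20) 'db': from fail(19)=0 chase 'b': 0 ⇒ 14;  out={7}∪out(14)={7}
  fail(4) 'eaa': from fail(3)=1 chase 'a': 1 ⇒ 7;  out={1}∪out(7)={0,1}
  fail(8) 'aae': from fail(7)=1 chase 'e': 1→0 ⇒ 2;  out=∅∪out(2)=∅
  fail(12) 'ced': from fail(11)=2 chase 'd': 2→0 ⇒ 19;  out=∅∪out(19)=∅
  fail(16) 'bcd': from fail(15)=5 chase 'd': 5 ⇒ 6;  out=∅∪out(6)={2}
  fail(9) 'aaed': from fail(8)=2 chase 'd': 2→0 ⇒ 19;  out=∅∪out(19)=∅
  fail(13) 'cedb': from fail(12)=19 chase 'b': 19 ⇒ 20;  out={4}∪out(20)={4,7}
  fail(17) 'bcdd': from fail(16)=6 chase 'd': 6→19→0 ⇒ 19;  out={5}∪out(19)={5}
  fail(10) 'aaedd': from fail(9)=19 chase 'd': 19→0 ⇒ 19;  out={3}∪out(19)={3}

Run:
[0] read 'c'  n0⇒n5
[1] read 'c'  n5⇒n5 ·f
[2] read 'e'  n5⇒n11
[3] read 'd'  n11⇒n12
[4] read 'b'  n12⇒n13  → match P4@[1:4],P7@[3:4]
[5] read 'b'  n13⇒n14 ·f
[6] read 'a'  n14⇒n1 ·f  → match P0@[6:6]
[7] read 'b'  n1⇒n14 ·f
[8] read 'c'  n14⇒n15
[9] read 'd'  n15⇒n16  → match P2@[8:9]
[10] read 'd'  n16⇒n17  → match P5@[7:10]
[11] read 'b'  n17⇒n20 ·f  → match P7@[10:11]
[12] read 'c'  n20⇒n15 ·f
[13] read 'd'  n15⇒n16  → match P2@[12:13]
[14] read 'd'  n16⇒n17  → match P5@[11:14]
[15] read 'd'  n17⇒n19 ·f
[16] read 'a'  n19⇒n1 ·f  → match P0@[16:16]
[17] read 'a'  n1⇒n7  → match P0@[17:17]
[18] read 'e'  n7⇒n8
[19] read 'd'  n8⇒n9
[20] read 'd'  n9⇒n10  → match P3@[16:20]
[21] read 'e'  n10⇒n2 ·f
[22] read 'c'  n2⇒n5 ·f
[23] read 'd'  n5⇒n6  → match P2@[22:23]
[24] read 'e'  n6⇒n2 ·f
[25] read 'a'  n2⇒n3  → match P0@[25:25]
[26] read 'a'  n3⇒n4  → match P0@[26:26],P1@[24:26]
[27] read 'd'  n4⇒n19 ·f
[28] read 'a'  n19⇒n1 ·f  → match P0@[28:28]
[29] read 'e'  n1⇒n2 ·f
[30] read 'a'  n2⇒n3  → match P0@[30:30]
[31] read 'b'  n3⇒n14 ·f
[32] read 'c'  n14⇒n15
[33] read 'd'  n15⇒n16  → match P2@[32:33]
[34] read 'd'  n16⇒n17  → match P5@[31:34]
[35] read 'b'  n17⇒n20 ·f  → match P7@[34:35]
[36] read 'a'  n20⇒n1 ·f  → match P0@[36:36]
[37] read 'b'  n1⇒n14 ·f
[38] read 'b'  n14⇒n14 ·f
[39] read 'e'  n14⇒n2 ·f
[40] read 'a'  n2⇒n3  → match P0@[40:40]
[41] read 'a'  n3⇒n4  → match P0@[41:41],P1@[39:41]
[42] read 'e'  n4⇒n8 ·f
[43] read 'b'  n8⇒n18 ·f  → match P6@[42:43]
[44] read 'e'  n18⇒n2 ·f
[45] read 'b'  n2⇒n18  → match P6@[44:45]
[46] read 'e'  n18⇒n2 ·f
[47] read 'a'  n2⇒n3  → match P0@[47:47]
[48] read 'a'  n3⇒n4  → match P0@[48:48],P1@[46:48]
[49] read 'e'  n4⇒n8 ·f
[50] read 'c'  n8⇒n5 ·f
[51] read 'b'  n5⇒n14 ·f
[52] read 'a'  n14⇒n1 ·f  → match P0@[52:52]
[53] read 'c'  n1⇒n5 ·f
[54] read 'd'  n5⇒n6  → match P2@[53:54]
[55] read 'a'  n6⇒n1 ·f  → match P0@[55:55]
[56] read 'a'  n1⇒n7  → match P0@[56:56]
[57] read 'a'  n7⇒n7 ·f  → match P0@[57:57]
[58] read 'c'  n7⇒n5 ·f
[59] read 'e'  n5⇒n11
[60] read 'a'  n11⇒n3 ·f  → match P0@[60:60]
[61] read 'a'  n3⇒n4  → match P0@[61:61],P1@[59:61]

Matches: [[4,4],[4,7],[6,0],[9,2],[10,5],[11,7],[13,2],[14,5],[16,0],[17,0],[20,3],[23,2],[25,0],[26,0],[26,1],[28,0],[30,0],[33,2],[34,5],[35,7],[36,0],[40,0],[41,0],[41,1],[43,6],[45,6],[47,0],[48,0],[48,1],[52,0],[54,2],[55,0],[56,0],[57,0],[60,0],[61,0],[61,1]]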